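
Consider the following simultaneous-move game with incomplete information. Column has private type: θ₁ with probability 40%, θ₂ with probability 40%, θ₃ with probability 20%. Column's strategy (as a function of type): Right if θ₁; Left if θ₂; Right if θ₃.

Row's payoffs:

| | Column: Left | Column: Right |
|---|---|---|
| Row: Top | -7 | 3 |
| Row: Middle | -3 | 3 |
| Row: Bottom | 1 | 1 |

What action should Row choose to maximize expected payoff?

Bottom

Compute Row's expected payoff for each action, taking the expectation over Column's type.
E[Top] = 0.4·(3) + 0.4·(-7) + 0.2·(3) = -1
E[Middle] = 0.4·(3) + 0.4·(-3) + 0.2·(3) = 0.6
E[Bottom] = 0.4·(1) + 0.4·(1) + 0.2·(1) = 1
Best response: Bottom (1 is the largest).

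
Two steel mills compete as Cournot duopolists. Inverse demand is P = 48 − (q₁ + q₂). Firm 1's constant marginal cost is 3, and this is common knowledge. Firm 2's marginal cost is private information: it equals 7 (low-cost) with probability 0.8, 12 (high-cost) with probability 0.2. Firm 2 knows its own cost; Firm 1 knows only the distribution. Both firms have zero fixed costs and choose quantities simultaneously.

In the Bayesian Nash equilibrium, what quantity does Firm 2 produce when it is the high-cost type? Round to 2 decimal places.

Firm 2 with cost c maximizes (48 − (q₁+q₂) − c)·q₂, giving q₂(c) = (48 − c − q₁)/2.
E[c₂] = 0.8·7 + 0.2·12 = 8
Firm 1's FOC against E[q₂] yields q₁ = (48 − 2·3 + E[c₂])/3 = (48 − 6 + 8)/3 = 16.6667.
q₂(high-cost) = (48 − 12 − 16.6667)/2 = 9.66667.

9.67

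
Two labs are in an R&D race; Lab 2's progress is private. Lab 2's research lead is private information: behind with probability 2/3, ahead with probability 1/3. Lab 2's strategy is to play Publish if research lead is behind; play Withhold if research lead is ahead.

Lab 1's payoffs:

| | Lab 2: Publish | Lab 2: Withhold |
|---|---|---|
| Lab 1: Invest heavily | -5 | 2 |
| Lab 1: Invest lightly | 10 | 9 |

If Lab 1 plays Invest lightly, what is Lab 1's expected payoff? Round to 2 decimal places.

9.67

E[Invest lightly] = 2/3·10 + 1/3·9 = 20/3 + 3 = 29/3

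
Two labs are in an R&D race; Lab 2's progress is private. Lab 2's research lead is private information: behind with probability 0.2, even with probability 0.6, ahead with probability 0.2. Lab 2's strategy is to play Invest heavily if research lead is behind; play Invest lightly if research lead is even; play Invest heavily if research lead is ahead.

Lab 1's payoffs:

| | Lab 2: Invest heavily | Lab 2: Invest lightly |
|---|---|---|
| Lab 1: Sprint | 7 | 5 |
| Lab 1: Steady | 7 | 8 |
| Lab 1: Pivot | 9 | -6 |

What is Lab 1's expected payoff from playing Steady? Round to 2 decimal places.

E[Steady] = 0.2·7 + 0.6·8 + 0.2·7 = 1.4 + 4.8 + 1.4 = 7.6

7.60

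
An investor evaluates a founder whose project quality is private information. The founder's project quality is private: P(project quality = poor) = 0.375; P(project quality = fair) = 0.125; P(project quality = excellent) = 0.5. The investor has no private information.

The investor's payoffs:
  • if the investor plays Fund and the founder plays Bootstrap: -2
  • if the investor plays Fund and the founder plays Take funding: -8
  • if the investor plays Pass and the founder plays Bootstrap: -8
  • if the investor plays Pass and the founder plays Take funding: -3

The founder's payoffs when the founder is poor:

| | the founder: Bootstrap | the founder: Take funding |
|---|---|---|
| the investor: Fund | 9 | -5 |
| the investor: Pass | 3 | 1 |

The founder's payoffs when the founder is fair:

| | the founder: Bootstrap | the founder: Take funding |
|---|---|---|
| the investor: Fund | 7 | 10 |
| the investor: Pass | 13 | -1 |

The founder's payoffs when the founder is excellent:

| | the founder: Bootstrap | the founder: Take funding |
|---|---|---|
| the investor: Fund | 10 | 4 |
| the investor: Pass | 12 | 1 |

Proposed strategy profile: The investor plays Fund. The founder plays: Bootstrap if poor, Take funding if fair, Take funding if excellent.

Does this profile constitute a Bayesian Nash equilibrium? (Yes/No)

The investor plays Fund: E[Fund] = 0.375·(-2) + 0.125·(-8) + 0.5·(-8) = -5.75; E[Pass] = -4.875. Not best-responding. ✗
The founder (project quality poor), facing Fund: Bootstrap gives 9, Take funding gives -5. Proposed Bootstrap is best. ✓
The founder (project quality fair), facing Fund: Bootstrap gives 7, Take funding gives 10. Proposed Take funding is best. ✓
The founder (project quality excellent), facing Fund: Bootstrap gives 10, Take funding gives 4. Proposed Take funding is not best — profitable deviation exists. ✗

No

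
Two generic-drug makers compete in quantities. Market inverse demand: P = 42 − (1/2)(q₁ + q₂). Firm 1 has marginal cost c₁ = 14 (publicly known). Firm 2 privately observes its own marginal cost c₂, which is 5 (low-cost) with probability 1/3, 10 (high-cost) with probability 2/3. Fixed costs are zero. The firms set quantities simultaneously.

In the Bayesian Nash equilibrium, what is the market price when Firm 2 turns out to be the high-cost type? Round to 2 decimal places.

Type-c best response for Firm 2: q₂(c) = (42 − c) − q₁/2.
Firm 1 maximizes expected profit; its first-order condition is 42 − q₁ − (1/2)E[q₂] − 14 = 0.
Substituting E[q₂] and solving: E[c₂] = 8.33333, so q₁ = (42 − 2·14 + 8.33333)/(3/2) = 14.8889.
q₂(high-cost) = 24.5556, so P = 42 − (1/2)·(14.8889 + 24.5556) = 22.2778.

22.28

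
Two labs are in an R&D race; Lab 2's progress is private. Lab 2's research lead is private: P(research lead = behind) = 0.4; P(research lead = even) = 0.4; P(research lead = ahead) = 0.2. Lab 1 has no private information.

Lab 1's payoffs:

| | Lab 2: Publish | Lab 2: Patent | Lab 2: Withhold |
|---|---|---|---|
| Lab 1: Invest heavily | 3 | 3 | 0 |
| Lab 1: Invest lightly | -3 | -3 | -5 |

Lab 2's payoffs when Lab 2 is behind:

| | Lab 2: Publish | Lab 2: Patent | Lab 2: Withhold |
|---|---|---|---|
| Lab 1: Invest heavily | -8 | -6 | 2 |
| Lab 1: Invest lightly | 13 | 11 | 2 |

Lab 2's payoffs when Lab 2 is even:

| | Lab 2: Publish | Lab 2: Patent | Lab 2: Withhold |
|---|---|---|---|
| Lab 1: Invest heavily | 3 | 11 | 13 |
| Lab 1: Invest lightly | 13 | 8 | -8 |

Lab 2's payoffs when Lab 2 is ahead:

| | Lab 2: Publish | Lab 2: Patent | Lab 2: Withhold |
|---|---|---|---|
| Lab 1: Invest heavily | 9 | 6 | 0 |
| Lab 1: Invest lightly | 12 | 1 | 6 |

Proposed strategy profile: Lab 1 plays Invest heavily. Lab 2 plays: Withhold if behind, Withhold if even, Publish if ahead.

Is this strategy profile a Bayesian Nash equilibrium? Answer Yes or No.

Yes

Lab 1 plays Invest heavily: E[Invest heavily] = 0.4·(0) + 0.4·(0) + 0.2·(3) = 0.6; E[Invest lightly] = -4.6. Best-responding. ✓
Lab 2 (research lead behind), facing Invest heavily: Publish gives -8, Patent gives -6, Withhold gives 2. Proposed Withhold is best. ✓
Lab 2 (research lead even), facing Invest heavily: Publish gives 3, Patent gives 11, Withhold gives 13. Proposed Withhold is best. ✓
Lab 2 (research lead ahead), facing Invest heavily: Publish gives 9, Patent gives 6, Withhold gives 0. Proposed Publish is best. ✓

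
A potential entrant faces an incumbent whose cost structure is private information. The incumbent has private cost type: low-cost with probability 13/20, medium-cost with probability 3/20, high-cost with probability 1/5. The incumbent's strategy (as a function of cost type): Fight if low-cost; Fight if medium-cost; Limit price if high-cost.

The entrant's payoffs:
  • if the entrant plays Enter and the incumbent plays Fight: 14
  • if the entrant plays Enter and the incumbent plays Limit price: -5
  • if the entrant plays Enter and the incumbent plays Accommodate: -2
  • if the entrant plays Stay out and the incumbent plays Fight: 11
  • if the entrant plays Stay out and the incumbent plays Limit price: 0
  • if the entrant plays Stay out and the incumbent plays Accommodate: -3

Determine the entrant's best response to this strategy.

E[Enter] = 13/20·(14) + 3/20·(14) + 1/5·(-5) = 51/5
E[Stay out] = 13/20·(11) + 3/20·(11) + 1/5·(0) = 44/5
Best response: Enter (51/5 is the largest).

Enter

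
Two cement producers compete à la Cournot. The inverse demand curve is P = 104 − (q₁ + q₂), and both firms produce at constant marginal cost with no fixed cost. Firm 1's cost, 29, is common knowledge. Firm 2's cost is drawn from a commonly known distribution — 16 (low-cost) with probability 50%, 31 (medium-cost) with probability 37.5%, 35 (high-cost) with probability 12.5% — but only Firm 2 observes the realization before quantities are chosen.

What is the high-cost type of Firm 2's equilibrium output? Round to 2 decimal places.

22.83

Type-c best response for Firm 2: q₂(c) = (104 − c)/2 − q₁/2.
Firm 1 maximizes expected profit; its first-order condition is 104 − 2q₁ − E[q₂] − 29 = 0.
Substituting E[q₂] and solving: E[c₂] = 24, so q₁ = (104 − 2·29 + 24)/3 = 23.3333.
q₂(high-cost) = (104 − 35 − 23.3333)/2 = 22.8333.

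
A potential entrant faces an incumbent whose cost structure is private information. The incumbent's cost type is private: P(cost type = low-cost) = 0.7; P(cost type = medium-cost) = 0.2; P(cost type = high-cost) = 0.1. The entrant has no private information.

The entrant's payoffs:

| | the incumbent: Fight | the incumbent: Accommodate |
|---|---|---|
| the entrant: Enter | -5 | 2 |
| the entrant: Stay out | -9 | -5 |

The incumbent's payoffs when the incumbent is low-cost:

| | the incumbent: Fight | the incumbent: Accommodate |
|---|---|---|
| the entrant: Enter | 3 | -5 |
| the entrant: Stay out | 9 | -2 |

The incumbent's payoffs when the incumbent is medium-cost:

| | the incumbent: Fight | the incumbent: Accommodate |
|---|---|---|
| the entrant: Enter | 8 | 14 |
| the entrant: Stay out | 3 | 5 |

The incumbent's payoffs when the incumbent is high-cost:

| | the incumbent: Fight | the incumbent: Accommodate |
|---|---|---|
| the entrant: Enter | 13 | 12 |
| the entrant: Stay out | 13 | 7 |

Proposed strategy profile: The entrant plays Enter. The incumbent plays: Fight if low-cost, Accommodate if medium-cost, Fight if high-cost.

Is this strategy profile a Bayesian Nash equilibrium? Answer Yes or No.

The entrant plays Enter: E[Enter] = 0.7·(-5) + 0.2·(2) + 0.1·(-5) = -3.6; E[Stay out] = -8.2. Best-responding. ✓
The incumbent (cost type low-cost), facing Enter: Fight gives 3, Accommodate gives -5. Proposed Fight is best. ✓
The incumbent (cost type medium-cost), facing Enter: Fight gives 8, Accommodate gives 14. Proposed Accommodate is best. ✓
The incumbent (cost type high-cost), facing Enter: Fight gives 13, Accommodate gives 12. Proposed Fight is best. ✓

Yes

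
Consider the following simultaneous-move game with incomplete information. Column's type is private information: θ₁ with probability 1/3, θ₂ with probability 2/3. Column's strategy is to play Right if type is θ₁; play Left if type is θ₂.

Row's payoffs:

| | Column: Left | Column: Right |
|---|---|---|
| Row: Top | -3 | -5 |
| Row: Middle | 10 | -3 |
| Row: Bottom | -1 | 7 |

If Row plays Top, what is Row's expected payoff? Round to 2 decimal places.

E[Top] = 1/3·(-5) + 2/3·(-3) = (-5/3) + (-2) = -11/3

-3.67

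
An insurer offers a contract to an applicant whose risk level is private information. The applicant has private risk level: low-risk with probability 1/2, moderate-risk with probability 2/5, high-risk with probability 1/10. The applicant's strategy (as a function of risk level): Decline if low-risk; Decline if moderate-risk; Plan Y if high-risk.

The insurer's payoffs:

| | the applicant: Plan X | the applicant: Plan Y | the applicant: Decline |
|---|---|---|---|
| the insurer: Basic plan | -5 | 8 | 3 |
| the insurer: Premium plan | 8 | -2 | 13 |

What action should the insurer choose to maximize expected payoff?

Premium plan

E[Basic plan] = 1/2·(3) + 2/5·(3) + 1/10·(8) = 7/2
E[Premium plan] = 1/2·(13) + 2/5·(13) + 1/10·(-2) = 23/2
Best response: Premium plan (23/2 is the largest).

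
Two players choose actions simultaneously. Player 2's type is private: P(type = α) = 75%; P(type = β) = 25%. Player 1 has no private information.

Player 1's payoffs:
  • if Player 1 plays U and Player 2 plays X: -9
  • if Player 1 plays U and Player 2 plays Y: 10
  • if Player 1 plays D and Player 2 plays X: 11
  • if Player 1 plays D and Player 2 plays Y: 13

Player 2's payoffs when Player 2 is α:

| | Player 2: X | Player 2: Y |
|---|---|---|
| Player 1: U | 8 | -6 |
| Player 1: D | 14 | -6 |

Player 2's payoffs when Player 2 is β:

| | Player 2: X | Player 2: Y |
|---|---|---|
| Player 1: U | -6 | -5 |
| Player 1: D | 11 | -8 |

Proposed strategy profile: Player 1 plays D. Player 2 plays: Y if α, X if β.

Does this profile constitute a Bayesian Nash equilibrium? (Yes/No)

No

A profile is a BNE iff every type of every player is best-responding given beliefs about the other side.
Player 1 plays D: E[D] = 0.75·(13) + 0.25·(11) = 12.5; E[U] = 5.25. Best-responding. ✓
Player 2 (type α), facing D: X gives 14, Y gives -6. Proposed Y is not best — profitable deviation exists. ✗
Player 2 (type β), facing D: X gives 11, Y gives -8. Proposed X is best. ✓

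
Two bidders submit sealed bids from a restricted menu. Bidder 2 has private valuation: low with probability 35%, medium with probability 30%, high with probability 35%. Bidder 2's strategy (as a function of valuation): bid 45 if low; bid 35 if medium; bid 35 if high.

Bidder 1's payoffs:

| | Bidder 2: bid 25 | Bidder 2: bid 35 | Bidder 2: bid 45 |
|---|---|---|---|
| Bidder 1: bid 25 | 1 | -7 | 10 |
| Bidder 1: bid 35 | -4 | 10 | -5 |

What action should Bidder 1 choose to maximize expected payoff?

bid 35

Compute Bidder 1's expected payoff for each action, taking the expectation over Bidder 2's type.
E[bid 25] = 0.35·(10) + 0.3·(-7) + 0.35·(-7) = -1.05
E[bid 35] = 0.35·(-5) + 0.3·(10) + 0.35·(10) = 4.75
Best response: bid 35 (4.75 is the largest).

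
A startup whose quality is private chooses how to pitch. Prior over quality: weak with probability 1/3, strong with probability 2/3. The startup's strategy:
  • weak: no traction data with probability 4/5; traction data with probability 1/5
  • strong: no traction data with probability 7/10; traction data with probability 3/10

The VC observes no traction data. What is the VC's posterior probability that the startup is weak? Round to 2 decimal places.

0.36

P(no traction data) = (1/3)·(4/5) + (2/3)·(7/10) = 11/15
P(weak | no traction data) = ((1/3)·(4/5)) / (11/15) = (4/15) / (11/15) = 4/11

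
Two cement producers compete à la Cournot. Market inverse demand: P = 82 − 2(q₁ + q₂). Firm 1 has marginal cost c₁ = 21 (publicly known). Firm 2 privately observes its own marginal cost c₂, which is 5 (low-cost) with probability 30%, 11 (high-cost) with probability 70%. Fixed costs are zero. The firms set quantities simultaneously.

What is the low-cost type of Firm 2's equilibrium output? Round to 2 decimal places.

15.15

Type-c best response for Firm 2: q₂(c) = (82 − c)/4 − q₁/2.
Firm 1 maximizes expected profit; its first-order condition is 82 − 4q₁ − 2E[q₂] − 21 = 0.
Substituting E[q₂] and solving: E[c₂] = 9.2, so q₁ = (82 − 2·21 + 9.2)/6 = 8.2.
q₂(low-cost) = (82 − 5 − 2·8.2)/4 = 15.15.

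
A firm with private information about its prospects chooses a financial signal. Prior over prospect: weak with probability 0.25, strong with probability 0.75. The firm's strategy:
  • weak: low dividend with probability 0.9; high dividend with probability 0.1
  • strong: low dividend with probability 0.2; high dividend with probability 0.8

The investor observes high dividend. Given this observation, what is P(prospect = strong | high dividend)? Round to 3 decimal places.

0.960

P(high dividend) = 0.25·0.1 + 0.75·0.8 = 0.625
P(strong | high dividend) = (0.75·0.8) / 0.625 = 0.6 / 0.625 = 0.96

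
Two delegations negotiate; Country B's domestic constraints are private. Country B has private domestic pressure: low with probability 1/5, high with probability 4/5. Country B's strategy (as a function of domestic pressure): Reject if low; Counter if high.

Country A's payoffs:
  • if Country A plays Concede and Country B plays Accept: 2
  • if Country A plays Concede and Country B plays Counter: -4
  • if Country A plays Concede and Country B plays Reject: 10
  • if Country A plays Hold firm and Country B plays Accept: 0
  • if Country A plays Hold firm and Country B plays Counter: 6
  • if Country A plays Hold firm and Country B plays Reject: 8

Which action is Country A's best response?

Compute Country A's expected payoff for each action, taking the expectation over Country B's type.
E[Concede] = 1/5·(10) + 4/5·(-4) = -6/5
E[Hold firm] = 1/5·(8) + 4/5·(6) = 32/5
Best response: Hold firm (32/5 is the largest).

Hold firm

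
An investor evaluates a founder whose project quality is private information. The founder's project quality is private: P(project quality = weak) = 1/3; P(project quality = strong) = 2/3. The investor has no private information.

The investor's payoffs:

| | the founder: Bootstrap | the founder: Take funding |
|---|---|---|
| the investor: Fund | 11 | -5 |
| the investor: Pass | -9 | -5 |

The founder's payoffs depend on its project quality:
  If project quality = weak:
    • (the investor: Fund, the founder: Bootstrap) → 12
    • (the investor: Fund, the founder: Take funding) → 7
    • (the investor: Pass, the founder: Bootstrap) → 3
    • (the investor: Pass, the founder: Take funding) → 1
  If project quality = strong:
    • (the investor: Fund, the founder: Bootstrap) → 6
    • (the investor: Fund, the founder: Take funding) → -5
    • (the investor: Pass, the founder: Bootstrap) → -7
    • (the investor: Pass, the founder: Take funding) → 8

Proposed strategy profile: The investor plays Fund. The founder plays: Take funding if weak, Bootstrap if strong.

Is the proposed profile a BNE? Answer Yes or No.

The investor plays Fund: E[Fund] = 1/3·(-5) + 2/3·(11) = 17/3; E[Pass] = -23/3. Best-responding. ✓
The founder (project quality weak), facing Fund: Bootstrap gives 12, Take funding gives 7. Proposed Take funding is not best — profitable deviation exists. ✗
The founder (project quality strong), facing Fund: Bootstrap gives 6, Take funding gives -5. Proposed Bootstrap is best. ✓

No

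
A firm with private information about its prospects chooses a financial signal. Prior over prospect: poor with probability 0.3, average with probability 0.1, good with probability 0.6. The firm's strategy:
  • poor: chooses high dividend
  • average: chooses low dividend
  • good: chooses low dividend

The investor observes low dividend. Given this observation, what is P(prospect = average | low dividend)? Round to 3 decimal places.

P(low dividend) = 0.3·0 + 0.1·1 + 0.6·1 = 0.7
P(average | low dividend) = (0.1·1) / 0.7 = 0.1 / 0.7 = 0.142857

0.143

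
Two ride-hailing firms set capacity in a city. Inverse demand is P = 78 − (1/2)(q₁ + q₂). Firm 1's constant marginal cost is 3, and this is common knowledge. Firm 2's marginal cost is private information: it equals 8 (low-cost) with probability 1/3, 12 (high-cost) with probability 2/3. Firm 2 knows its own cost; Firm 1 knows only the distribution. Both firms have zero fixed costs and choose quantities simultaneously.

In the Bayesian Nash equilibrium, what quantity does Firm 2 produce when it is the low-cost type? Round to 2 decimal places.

Type-c best response for Firm 2: q₂(c) = (78 − c) − q₁/2.
Firm 1 maximizes expected profit; its first-order condition is 78 − q₁ − (1/2)E[q₂] − 3 = 0.
Substituting E[q₂] and solving: E[c₂] = 10.6667, so q₁ = (78 − 2·3 + 10.6667)/(3/2) = 55.1111.
q₂(low-cost) = (78 − 8 − (1/2)·55.1111) = 42.4444.

42.44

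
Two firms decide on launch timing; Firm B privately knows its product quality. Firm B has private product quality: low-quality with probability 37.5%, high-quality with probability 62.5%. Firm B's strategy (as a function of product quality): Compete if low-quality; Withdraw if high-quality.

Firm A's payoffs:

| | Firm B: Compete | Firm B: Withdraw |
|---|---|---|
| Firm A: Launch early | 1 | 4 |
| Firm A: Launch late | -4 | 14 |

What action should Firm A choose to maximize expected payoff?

Compute Firm A's expected payoff for each action, taking the expectation over Firm B's type.
E[Launch early] = 0.375·(1) + 0.625·(4) = 2.875
E[Launch late] = 0.375·(-4) + 0.625·(14) = 7.25
Best response: Launch late (7.25 is the largest).

Launch late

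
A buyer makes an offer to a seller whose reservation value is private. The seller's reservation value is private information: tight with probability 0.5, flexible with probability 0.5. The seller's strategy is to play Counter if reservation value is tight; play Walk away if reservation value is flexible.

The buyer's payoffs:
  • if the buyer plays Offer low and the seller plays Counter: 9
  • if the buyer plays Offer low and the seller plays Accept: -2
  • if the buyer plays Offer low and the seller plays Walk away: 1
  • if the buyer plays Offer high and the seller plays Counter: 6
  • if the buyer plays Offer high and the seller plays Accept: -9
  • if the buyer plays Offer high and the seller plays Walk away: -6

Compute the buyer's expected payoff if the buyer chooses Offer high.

0

E[Offer high] = 0.5·6 + 0.5·(-6) = 3 + (-3) = 0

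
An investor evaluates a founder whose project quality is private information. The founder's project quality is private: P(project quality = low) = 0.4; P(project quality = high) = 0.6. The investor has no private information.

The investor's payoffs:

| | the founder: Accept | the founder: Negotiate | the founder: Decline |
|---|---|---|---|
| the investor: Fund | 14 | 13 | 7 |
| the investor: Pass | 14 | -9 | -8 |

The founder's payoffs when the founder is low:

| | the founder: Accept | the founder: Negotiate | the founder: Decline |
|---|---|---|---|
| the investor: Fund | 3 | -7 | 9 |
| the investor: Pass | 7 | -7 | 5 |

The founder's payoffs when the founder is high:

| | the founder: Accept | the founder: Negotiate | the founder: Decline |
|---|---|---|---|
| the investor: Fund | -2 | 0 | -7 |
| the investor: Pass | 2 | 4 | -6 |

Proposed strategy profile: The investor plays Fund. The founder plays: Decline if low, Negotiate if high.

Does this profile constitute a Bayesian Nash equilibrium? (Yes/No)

The investor plays Fund: E[Fund] = 0.4·(7) + 0.6·(13) = 10.6; E[Pass] = -8.6. Best-responding. ✓
The founder (project quality low), facing Fund: Accept gives 3, Negotiate gives -7, Decline gives 9. Proposed Decline is best. ✓
The founder (project quality high), facing Fund: Accept gives -2, Negotiate gives 0, Decline gives -7. Proposed Negotiate is best. ✓

Yes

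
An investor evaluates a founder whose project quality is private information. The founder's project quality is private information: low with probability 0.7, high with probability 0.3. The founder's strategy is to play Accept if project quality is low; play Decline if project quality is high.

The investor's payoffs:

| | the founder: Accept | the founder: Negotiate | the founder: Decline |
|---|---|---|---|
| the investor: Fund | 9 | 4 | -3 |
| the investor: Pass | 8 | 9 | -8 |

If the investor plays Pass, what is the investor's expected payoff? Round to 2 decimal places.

3.20

E[Pass] = 0.7·8 + 0.3·(-8) = 5.6 + (-2.4) = 3.2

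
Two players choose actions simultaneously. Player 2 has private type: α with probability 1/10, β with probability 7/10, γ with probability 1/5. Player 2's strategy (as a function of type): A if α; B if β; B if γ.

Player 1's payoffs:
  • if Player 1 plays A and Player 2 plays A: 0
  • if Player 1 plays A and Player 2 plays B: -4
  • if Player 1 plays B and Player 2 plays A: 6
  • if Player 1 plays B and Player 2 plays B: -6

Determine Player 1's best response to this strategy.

A

E[A] = 1/10·(0) + 7/10·(-4) + 1/5·(-4) = -18/5
E[B] = 1/10·(6) + 7/10·(-6) + 1/5·(-6) = -24/5
Best response: A (-18/5 is the largest).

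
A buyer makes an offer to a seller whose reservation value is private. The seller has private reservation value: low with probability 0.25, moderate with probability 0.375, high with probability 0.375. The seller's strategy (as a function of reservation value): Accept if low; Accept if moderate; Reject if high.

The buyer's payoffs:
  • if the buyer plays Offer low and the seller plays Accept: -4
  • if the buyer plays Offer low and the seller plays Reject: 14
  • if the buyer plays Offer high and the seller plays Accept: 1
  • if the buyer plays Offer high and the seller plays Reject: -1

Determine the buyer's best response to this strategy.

Compute the buyer's expected payoff for each action, taking the expectation over the seller's type.
E[Offer low] = 0.25·(-4) + 0.375·(-4) + 0.375·(14) = 2.75
E[Offer high] = 0.25·(1) + 0.375·(1) + 0.375·(-1) = 0.25
Best response: Offer low (2.75 is the largest).

Offer low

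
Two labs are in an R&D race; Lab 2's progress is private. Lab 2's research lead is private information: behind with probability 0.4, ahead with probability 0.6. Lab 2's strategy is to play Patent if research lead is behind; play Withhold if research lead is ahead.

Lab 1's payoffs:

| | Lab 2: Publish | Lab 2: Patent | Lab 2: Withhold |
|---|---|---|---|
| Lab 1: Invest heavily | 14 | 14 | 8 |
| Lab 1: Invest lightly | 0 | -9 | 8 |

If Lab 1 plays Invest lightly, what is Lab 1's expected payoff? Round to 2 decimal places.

1.20

E[Invest lightly] = 0.4·(-9) + 0.6·8 = (-3.6) + 4.8 = 1.2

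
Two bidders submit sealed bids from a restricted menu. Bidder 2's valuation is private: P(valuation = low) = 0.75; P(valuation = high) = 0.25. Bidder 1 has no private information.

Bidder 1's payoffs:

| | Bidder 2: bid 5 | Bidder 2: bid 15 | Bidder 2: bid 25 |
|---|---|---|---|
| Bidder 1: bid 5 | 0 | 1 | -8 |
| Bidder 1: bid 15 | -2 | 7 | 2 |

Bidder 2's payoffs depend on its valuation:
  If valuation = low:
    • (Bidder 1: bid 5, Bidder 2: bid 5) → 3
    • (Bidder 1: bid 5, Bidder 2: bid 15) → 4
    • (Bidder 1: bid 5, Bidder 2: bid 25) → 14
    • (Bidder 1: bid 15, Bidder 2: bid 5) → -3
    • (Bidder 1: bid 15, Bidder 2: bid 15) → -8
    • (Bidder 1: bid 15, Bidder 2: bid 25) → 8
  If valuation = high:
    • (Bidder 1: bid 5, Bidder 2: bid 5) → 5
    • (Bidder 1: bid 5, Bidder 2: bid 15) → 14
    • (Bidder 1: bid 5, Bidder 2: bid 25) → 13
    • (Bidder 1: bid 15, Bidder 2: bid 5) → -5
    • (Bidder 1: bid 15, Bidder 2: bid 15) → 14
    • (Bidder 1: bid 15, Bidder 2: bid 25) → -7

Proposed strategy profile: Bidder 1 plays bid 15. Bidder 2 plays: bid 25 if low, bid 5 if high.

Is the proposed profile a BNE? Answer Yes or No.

Bidder 1 plays bid 15: E[bid 15] = 0.75·(2) + 0.25·(-2) = 1; E[bid 5] = -6. Best-responding. ✓
Bidder 2 (valuation low), facing bid 15: bid 5 gives -3, bid 15 gives -8, bid 25 gives 8. Proposed bid 25 is best. ✓
Bidder 2 (valuation high), facing bid 15: bid 5 gives -5, bid 15 gives 14, bid 25 gives -7. Proposed bid 5 is not best — profitable deviation exists. ✗

No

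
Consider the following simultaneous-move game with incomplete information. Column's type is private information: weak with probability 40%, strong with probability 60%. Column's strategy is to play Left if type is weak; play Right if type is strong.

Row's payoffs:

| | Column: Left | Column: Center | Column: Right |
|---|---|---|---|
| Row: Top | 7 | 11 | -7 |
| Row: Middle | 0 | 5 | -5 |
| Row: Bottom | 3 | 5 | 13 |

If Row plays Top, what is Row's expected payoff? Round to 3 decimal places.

Take the expectation over Column's type, weighting each type's action by its prior probability.
E[Top] = 0.4·7 + 0.6·(-7) = 2.8 + (-4.2) = -1.4

-1.400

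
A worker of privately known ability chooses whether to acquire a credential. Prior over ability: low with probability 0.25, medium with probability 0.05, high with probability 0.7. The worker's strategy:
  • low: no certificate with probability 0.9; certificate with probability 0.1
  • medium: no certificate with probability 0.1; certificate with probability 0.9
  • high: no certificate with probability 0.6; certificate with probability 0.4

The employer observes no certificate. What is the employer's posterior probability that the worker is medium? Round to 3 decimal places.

P(no certificate) = 0.25·0.9 + 0.05·0.1 + 0.7·0.6 = 0.65
P(medium | no certificate) = (0.05·0.1) / 0.65 = 0.005 / 0.65 = 0.00769231

0.008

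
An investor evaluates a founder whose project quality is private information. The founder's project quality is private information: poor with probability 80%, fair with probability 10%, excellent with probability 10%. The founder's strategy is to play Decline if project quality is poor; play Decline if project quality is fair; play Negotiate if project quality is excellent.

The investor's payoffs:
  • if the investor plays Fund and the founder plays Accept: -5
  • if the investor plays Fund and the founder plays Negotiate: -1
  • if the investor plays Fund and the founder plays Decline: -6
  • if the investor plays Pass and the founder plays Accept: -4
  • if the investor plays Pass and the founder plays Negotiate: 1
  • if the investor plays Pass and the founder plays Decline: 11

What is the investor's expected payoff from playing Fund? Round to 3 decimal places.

E[Fund] = 0.8·(-6) + 0.1·(-6) + 0.1·(-1) = (-4.8) + (-0.6) + (-0.1) = -5.5

-5.500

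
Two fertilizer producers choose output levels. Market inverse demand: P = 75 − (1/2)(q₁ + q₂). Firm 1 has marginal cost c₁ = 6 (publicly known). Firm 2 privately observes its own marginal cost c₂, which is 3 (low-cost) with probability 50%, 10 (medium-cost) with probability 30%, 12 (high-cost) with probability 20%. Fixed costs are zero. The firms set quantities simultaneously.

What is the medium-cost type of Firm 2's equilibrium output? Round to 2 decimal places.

41.70

Type-c best response for Firm 2: q₂(c) = (75 − c) − q₁/2.
Firm 1 maximizes expected profit; its first-order condition is 75 − q₁ − (1/2)E[q₂] − 6 = 0.
Substituting E[q₂] and solving: E[c₂] = 6.9, so q₁ = (75 − 2·6 + 6.9)/(3/2) = 46.6.
q₂(medium-cost) = (75 − 10 − (1/2)·46.6) = 41.7.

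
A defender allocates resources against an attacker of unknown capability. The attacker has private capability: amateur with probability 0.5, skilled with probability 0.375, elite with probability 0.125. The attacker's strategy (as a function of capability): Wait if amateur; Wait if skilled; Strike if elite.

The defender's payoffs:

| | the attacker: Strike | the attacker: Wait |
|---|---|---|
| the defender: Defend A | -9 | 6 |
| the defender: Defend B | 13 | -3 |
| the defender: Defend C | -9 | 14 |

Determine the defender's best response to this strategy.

Defend C

E[Defend A] = 0.5·(6) + 0.375·(6) + 0.125·(-9) = 4.125
E[Defend B] = 0.5·(-3) + 0.375·(-3) + 0.125·(13) = -1
E[Defend C] = 0.5·(14) + 0.375·(14) + 0.125·(-9) = 11.125
Best response: Defend C (11.125 is the largest).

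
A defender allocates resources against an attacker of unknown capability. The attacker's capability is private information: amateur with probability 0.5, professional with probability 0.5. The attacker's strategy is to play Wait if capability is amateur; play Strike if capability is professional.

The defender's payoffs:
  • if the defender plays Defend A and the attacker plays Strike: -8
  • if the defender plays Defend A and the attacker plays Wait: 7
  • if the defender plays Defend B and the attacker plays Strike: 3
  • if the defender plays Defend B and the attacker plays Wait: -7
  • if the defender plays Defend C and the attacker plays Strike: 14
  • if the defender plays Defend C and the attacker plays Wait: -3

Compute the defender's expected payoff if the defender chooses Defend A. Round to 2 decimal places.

-0.50

E[Defend A] = 0.5·7 + 0.5·(-8) = 3.5 + (-4) = -0.5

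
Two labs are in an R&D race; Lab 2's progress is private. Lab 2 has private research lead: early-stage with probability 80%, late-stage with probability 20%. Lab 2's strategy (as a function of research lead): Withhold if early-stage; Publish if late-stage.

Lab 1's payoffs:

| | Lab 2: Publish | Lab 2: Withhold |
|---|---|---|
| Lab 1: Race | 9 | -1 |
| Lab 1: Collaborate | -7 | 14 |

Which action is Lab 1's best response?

Collaborate

E[Race] = 0.8·(-1) + 0.2·(9) = 1
E[Collaborate] = 0.8·(14) + 0.2·(-7) = 9.8
Best response: Collaborate (9.8 is the largest).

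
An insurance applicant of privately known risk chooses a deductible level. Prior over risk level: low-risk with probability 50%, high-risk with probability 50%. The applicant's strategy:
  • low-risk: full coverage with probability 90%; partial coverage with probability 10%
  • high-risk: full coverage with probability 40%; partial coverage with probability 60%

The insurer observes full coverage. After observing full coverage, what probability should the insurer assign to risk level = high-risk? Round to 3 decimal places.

P(full coverage) = 0.5·0.9 + 0.5·0.4 = 0.65
P(high-risk | full coverage) = (0.5·0.4) / 0.65 = 0.2 / 0.65 = 0.307692

0.308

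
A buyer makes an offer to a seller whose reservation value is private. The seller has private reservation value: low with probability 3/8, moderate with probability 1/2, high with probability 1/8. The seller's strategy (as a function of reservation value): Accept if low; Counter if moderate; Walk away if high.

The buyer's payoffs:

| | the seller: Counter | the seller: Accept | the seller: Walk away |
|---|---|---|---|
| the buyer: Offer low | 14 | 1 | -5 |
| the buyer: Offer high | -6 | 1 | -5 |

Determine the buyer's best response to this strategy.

Offer low

E[Offer low] = 3/8·(1) + 1/2·(14) + 1/8·(-5) = 27/4
E[Offer high] = 3/8·(1) + 1/2·(-6) + 1/8·(-5) = -13/4
Best response: Offer low (27/4 is the largest).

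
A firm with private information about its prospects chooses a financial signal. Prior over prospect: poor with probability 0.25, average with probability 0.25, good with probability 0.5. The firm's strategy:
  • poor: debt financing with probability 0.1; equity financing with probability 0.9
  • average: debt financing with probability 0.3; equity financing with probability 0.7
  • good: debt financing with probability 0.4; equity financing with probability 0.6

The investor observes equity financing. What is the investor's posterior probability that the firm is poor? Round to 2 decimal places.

Apply Bayes' rule using the sender's strategy as the likelihood.
P(equity financing) = 0.25·0.9 + 0.25·0.7 + 0.5·0.6 = 0.7
P(poor | equity financing) = (0.25·0.9) / 0.7 = 0.225 / 0.7 = 0.321429

0.32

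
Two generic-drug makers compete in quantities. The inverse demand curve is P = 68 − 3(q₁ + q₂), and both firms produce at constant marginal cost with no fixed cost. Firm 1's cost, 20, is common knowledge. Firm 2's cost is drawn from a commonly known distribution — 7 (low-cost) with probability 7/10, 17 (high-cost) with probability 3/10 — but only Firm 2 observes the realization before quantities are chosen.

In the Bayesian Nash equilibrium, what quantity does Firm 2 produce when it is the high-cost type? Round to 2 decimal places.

6.39

Type-c best response for Firm 2: q₂(c) = (68 − c)/6 − q₁/2.
Firm 1 maximizes expected profit; its first-order condition is 68 − 6q₁ − 3E[q₂] − 20 = 0.
Substituting E[q₂] and solving: E[c₂] = 10, so q₁ = (68 − 2·20 + 10)/9 = 4.22222.
q₂(high-cost) = (68 − 17 − 3·4.22222)/6 = 6.38889.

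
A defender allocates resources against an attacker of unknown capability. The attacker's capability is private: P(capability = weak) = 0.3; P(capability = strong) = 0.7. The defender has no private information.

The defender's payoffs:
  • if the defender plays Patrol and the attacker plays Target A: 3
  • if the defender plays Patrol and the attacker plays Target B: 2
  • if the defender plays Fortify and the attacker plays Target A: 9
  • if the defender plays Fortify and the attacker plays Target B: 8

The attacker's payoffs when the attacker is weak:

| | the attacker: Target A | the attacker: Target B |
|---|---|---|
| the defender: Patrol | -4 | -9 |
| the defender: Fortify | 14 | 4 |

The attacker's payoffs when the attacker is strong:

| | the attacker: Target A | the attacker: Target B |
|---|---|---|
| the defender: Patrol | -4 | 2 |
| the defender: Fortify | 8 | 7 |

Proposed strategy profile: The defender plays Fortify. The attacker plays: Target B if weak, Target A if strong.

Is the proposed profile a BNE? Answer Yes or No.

The defender plays Fortify: E[Fortify] = 0.3·(8) + 0.7·(9) = 8.7; E[Patrol] = 2.7. Best-responding. ✓
The attacker (capability weak), facing Fortify: Target A gives 14, Target B gives 4. Proposed Target B is not best — profitable deviation exists. ✗
The attacker (capability strong), facing Fortify: Target A gives 8, Target B gives 7. Proposed Target A is best. ✓

No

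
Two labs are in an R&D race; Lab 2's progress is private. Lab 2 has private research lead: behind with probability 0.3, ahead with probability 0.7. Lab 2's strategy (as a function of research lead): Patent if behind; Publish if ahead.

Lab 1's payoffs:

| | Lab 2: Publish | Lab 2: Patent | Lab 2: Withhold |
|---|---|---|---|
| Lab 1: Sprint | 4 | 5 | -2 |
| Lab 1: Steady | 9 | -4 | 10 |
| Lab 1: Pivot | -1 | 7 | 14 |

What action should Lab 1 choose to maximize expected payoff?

Steady

E[Sprint] = 0.3·(5) + 0.7·(4) = 4.3
E[Steady] = 0.3·(-4) + 0.7·(9) = 5.1
E[Pivot] = 0.3·(7) + 0.7·(-1) = 1.4
Best response: Steady (5.1 is the largest).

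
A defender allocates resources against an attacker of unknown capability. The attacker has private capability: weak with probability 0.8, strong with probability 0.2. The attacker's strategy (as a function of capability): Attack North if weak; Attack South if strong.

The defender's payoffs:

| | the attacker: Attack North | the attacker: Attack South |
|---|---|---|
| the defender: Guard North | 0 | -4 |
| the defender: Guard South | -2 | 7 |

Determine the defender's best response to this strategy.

Guard South

E[Guard North] = 0.8·(0) + 0.2·(-4) = -0.8
E[Guard South] = 0.8·(-2) + 0.2·(7) = -0.2
Best response: Guard South (-0.2 is the largest).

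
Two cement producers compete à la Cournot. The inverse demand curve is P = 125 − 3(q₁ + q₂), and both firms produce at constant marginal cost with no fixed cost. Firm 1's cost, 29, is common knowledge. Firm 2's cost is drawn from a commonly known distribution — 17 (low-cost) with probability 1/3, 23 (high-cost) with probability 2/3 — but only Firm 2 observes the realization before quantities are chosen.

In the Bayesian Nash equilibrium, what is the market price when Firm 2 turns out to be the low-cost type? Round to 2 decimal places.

56.33

Firm 2 with cost c maximizes (125 − 3(q₁+q₂) − c)·q₂, giving q₂(c) = (125 − c − 3q₁)/6.
E[c₂] = 1/3·17 + 2/3·23 = 21
Firm 1's FOC against E[q₂] yields q₁ = (125 − 2·29 + E[c₂])/9 = (125 − 58 + 21)/9 = 9.77778.
q₂(low-cost) = 13.1111, so P = 125 − 3·(9.77778 + 13.1111) = 56.3333.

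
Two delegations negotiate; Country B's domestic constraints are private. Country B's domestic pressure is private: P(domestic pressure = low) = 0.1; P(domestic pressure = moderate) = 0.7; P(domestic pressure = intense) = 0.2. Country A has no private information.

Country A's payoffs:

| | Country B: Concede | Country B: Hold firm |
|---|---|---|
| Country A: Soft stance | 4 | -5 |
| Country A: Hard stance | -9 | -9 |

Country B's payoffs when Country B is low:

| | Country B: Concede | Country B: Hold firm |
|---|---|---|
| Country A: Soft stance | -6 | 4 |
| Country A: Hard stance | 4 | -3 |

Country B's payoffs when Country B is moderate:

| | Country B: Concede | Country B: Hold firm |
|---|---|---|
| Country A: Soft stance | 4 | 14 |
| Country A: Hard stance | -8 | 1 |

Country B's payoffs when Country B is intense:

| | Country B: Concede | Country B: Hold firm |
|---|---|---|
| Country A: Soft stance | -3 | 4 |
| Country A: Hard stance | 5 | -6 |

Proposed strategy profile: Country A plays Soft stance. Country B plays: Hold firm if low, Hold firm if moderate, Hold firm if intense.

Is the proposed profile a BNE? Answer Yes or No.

Yes

A profile is a BNE iff every type of every player is best-responding given beliefs about the other side.
Country A plays Soft stance: E[Soft stance] = 0.1·(-5) + 0.7·(-5) + 0.2·(-5) = -5; E[Hard stance] = -9. Best-responding. ✓
Country B (domestic pressure low), facing Soft stance: Concede gives -6, Hold firm gives 4. Proposed Hold firm is best. ✓
Country B (domestic pressure moderate), facing Soft stance: Concede gives 4, Hold firm gives 14. Proposed Hold firm is best. ✓
Country B (domestic pressure intense), facing Soft stance: Concede gives -3, Hold firm gives 4. Proposed Hold firm is best. ✓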